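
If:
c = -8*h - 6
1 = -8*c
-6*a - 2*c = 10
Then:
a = -13/8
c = -1/8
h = -47/64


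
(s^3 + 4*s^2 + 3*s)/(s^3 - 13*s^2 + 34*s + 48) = s*(s + 3)/(s^2 - 14*s + 48)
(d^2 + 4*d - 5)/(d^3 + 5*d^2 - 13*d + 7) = (d + 5)/(d^2 + 6*d - 7)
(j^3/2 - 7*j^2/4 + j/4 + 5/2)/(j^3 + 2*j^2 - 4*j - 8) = (2*j^2 - 3*j - 5)/(4*(j^2 + 4*j + 4))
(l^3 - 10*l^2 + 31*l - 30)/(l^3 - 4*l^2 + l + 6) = (l - 5)/(l + 1)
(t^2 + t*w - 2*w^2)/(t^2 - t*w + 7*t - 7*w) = (t + 2*w)/(t + 7)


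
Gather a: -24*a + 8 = 8 - 24*a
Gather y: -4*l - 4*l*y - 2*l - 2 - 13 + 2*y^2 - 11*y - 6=-6*l + 2*y^2 + y*(-4*l - 11) - 21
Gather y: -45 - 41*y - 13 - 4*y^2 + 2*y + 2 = -4*y^2 - 39*y - 56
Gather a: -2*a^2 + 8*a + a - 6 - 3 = -2*a^2 + 9*a - 9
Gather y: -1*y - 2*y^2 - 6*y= -2*y^2 - 7*y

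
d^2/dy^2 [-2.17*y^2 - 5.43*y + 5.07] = -4.34000000000000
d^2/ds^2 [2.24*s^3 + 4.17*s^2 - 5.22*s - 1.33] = 13.44*s + 8.34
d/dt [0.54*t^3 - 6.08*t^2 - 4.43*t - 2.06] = 1.62*t^2 - 12.16*t - 4.43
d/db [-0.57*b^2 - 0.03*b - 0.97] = -1.14*b - 0.03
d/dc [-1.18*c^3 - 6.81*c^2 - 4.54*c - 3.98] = -3.54*c^2 - 13.62*c - 4.54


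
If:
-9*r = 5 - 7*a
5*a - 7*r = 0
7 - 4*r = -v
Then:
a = 35/4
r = 25/4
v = 18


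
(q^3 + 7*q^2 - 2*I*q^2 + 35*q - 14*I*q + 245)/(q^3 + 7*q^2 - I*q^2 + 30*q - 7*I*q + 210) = (q - 7*I)/(q - 6*I)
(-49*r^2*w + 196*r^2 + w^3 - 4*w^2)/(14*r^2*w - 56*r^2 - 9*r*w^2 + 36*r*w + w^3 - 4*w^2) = (-7*r - w)/(2*r - w)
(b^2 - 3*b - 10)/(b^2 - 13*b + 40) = (b + 2)/(b - 8)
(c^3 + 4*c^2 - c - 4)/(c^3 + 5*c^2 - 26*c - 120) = (c^2 - 1)/(c^2 + c - 30)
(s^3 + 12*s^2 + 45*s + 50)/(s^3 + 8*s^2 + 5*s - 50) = (s + 2)/(s - 2)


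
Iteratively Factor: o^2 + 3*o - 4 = (o + 4)*(o - 1)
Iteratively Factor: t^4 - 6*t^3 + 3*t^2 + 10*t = (t + 1)*(t^3 - 7*t^2 + 10*t) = (t - 5)*(t + 1)*(t^2 - 2*t) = t*(t - 5)*(t + 1)*(t - 2)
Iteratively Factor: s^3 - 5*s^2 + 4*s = (s - 4)*(s^2 - s) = (s - 4)*(s - 1)*(s)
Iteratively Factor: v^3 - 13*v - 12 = (v + 1)*(v^2 - v - 12) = (v + 1)*(v + 3)*(v - 4)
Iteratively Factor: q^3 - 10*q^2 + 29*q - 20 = (q - 1)*(q^2 - 9*q + 20) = (q - 5)*(q - 1)*(q - 4)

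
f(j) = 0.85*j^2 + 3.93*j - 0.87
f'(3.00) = 9.03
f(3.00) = 18.57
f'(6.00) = 14.13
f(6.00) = 53.31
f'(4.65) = 11.84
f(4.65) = 35.78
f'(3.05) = 9.12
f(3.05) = 19.02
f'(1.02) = 5.66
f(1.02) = 4.02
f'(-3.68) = -2.33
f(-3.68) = -3.82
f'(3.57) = 10.00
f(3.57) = 23.99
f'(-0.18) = 3.62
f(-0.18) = -1.55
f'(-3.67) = -2.31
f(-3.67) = -3.84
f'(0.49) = 4.76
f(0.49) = 1.26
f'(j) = 1.7*j + 3.93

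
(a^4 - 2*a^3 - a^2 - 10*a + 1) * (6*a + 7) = 6*a^5 - 5*a^4 - 20*a^3 - 67*a^2 - 64*a + 7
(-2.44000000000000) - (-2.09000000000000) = -0.350000000000000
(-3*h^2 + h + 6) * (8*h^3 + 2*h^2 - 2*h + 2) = -24*h^5 + 2*h^4 + 56*h^3 + 4*h^2 - 10*h + 12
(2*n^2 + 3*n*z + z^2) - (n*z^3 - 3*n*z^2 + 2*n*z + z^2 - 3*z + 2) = 2*n^2 - n*z^3 + 3*n*z^2 + n*z + 3*z - 2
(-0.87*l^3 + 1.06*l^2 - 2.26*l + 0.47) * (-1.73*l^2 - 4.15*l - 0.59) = 1.5051*l^5 + 1.7767*l^4 + 0.0240999999999989*l^3 + 7.9405*l^2 - 0.6171*l - 0.2773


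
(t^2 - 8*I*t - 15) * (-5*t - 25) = -5*t^3 - 25*t^2 + 40*I*t^2 + 75*t + 200*I*t + 375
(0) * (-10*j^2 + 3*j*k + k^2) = 0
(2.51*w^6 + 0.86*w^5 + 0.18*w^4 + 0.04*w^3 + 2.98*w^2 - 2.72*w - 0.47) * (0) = 0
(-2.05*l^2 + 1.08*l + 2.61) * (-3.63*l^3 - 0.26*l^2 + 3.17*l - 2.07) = 7.4415*l^5 - 3.3874*l^4 - 16.2536*l^3 + 6.9885*l^2 + 6.0381*l - 5.4027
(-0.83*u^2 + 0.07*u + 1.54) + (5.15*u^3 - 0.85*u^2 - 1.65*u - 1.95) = 5.15*u^3 - 1.68*u^2 - 1.58*u - 0.41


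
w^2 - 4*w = w*(w - 4)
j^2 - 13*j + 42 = (j - 7)*(j - 6)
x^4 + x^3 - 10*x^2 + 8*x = x*(x - 2)*(x - 1)*(x + 4)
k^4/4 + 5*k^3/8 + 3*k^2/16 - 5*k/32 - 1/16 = (k/2 + 1/4)^2*(k - 1/2)*(k + 2)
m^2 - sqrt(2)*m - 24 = (m - 4*sqrt(2))*(m + 3*sqrt(2))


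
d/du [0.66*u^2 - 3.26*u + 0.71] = 1.32*u - 3.26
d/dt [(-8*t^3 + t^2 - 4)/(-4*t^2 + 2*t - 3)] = 2*(16*t^4 - 16*t^3 + 37*t^2 - 19*t + 4)/(16*t^4 - 16*t^3 + 28*t^2 - 12*t + 9)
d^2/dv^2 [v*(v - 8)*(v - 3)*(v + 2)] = 12*v^2 - 54*v + 4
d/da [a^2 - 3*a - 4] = 2*a - 3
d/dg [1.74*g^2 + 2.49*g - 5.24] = 3.48*g + 2.49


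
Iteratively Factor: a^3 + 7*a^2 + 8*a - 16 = (a - 1)*(a^2 + 8*a + 16) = (a - 1)*(a + 4)*(a + 4)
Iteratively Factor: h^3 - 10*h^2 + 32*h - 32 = (h - 4)*(h^2 - 6*h + 8) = (h - 4)^2*(h - 2)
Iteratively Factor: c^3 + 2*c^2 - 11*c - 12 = (c - 3)*(c^2 + 5*c + 4) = (c - 3)*(c + 1)*(c + 4)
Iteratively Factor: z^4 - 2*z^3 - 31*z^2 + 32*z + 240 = (z - 5)*(z^3 + 3*z^2 - 16*z - 48) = (z - 5)*(z - 4)*(z^2 + 7*z + 12) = (z - 5)*(z - 4)*(z + 3)*(z + 4)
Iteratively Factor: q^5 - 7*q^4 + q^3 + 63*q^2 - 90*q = (q + 3)*(q^4 - 10*q^3 + 31*q^2 - 30*q) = (q - 2)*(q + 3)*(q^3 - 8*q^2 + 15*q) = (q - 5)*(q - 2)*(q + 3)*(q^2 - 3*q) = (q - 5)*(q - 3)*(q - 2)*(q + 3)*(q)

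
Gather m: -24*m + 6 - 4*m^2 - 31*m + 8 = -4*m^2 - 55*m + 14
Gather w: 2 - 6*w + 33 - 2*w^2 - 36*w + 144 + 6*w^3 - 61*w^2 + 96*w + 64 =6*w^3 - 63*w^2 + 54*w + 243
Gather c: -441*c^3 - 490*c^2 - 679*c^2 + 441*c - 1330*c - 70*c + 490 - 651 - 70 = -441*c^3 - 1169*c^2 - 959*c - 231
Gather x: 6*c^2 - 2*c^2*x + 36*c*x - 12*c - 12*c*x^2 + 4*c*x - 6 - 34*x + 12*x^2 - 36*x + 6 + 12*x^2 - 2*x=6*c^2 - 12*c + x^2*(24 - 12*c) + x*(-2*c^2 + 40*c - 72)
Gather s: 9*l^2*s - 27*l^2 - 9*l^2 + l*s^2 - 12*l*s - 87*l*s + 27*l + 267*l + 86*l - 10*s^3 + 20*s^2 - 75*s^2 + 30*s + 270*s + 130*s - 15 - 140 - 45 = -36*l^2 + 380*l - 10*s^3 + s^2*(l - 55) + s*(9*l^2 - 99*l + 430) - 200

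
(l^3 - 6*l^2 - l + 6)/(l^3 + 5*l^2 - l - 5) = (l - 6)/(l + 5)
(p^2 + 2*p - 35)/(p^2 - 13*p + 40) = (p + 7)/(p - 8)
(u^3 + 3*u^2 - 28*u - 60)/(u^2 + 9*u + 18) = (u^2 - 3*u - 10)/(u + 3)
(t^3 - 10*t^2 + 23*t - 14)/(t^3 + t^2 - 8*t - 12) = (t^3 - 10*t^2 + 23*t - 14)/(t^3 + t^2 - 8*t - 12)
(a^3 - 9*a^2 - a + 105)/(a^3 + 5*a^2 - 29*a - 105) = (a - 7)/(a + 7)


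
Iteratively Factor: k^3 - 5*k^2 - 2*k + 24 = (k - 4)*(k^2 - k - 6) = (k - 4)*(k + 2)*(k - 3)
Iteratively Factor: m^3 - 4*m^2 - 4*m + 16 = (m - 2)*(m^2 - 2*m - 8) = (m - 2)*(m + 2)*(m - 4)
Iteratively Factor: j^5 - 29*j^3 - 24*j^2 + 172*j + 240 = (j - 3)*(j^4 + 3*j^3 - 20*j^2 - 84*j - 80) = (j - 5)*(j - 3)*(j^3 + 8*j^2 + 20*j + 16) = (j - 5)*(j - 3)*(j + 2)*(j^2 + 6*j + 8) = (j - 5)*(j - 3)*(j + 2)*(j + 4)*(j + 2)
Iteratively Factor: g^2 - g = (g)*(g - 1)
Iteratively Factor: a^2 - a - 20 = (a + 4)*(a - 5)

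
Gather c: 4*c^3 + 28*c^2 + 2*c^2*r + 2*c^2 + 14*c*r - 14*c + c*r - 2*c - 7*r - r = 4*c^3 + c^2*(2*r + 30) + c*(15*r - 16) - 8*r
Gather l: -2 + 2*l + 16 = 2*l + 14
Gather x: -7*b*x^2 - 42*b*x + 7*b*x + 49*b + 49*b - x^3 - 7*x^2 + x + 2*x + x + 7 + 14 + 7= 98*b - x^3 + x^2*(-7*b - 7) + x*(4 - 35*b) + 28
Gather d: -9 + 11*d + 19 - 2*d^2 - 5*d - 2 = -2*d^2 + 6*d + 8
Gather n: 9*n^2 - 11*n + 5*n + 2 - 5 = 9*n^2 - 6*n - 3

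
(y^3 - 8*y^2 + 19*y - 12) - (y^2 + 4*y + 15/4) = y^3 - 9*y^2 + 15*y - 63/4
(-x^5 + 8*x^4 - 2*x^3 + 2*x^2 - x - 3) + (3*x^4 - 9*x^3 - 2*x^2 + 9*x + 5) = -x^5 + 11*x^4 - 11*x^3 + 8*x + 2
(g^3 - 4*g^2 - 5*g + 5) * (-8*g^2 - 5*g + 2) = -8*g^5 + 27*g^4 + 62*g^3 - 23*g^2 - 35*g + 10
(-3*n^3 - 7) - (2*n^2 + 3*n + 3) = -3*n^3 - 2*n^2 - 3*n - 10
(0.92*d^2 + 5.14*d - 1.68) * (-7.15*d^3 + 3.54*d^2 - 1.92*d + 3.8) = -6.578*d^5 - 33.4942*d^4 + 28.4412*d^3 - 12.32*d^2 + 22.7576*d - 6.384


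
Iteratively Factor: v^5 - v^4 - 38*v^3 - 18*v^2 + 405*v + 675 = (v + 3)*(v^4 - 4*v^3 - 26*v^2 + 60*v + 225) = (v + 3)^2*(v^3 - 7*v^2 - 5*v + 75) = (v - 5)*(v + 3)^2*(v^2 - 2*v - 15) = (v - 5)^2*(v + 3)^2*(v + 3)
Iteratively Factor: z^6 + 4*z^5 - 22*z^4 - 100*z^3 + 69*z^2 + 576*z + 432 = (z - 3)*(z^5 + 7*z^4 - z^3 - 103*z^2 - 240*z - 144) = (z - 3)*(z + 3)*(z^4 + 4*z^3 - 13*z^2 - 64*z - 48) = (z - 3)*(z + 3)*(z + 4)*(z^3 - 13*z - 12) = (z - 3)*(z + 3)^2*(z + 4)*(z^2 - 3*z - 4) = (z - 4)*(z - 3)*(z + 3)^2*(z + 4)*(z + 1)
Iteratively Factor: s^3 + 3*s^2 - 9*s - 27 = (s + 3)*(s^2 - 9) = (s + 3)^2*(s - 3)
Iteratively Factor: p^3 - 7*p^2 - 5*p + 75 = (p + 3)*(p^2 - 10*p + 25) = (p - 5)*(p + 3)*(p - 5)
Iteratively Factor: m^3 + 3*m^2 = (m)*(m^2 + 3*m) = m*(m + 3)*(m)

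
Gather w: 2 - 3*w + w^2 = w^2 - 3*w + 2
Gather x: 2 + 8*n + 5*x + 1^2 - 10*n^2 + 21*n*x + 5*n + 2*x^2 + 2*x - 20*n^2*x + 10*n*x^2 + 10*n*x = -10*n^2 + 13*n + x^2*(10*n + 2) + x*(-20*n^2 + 31*n + 7) + 3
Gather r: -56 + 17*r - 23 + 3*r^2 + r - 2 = 3*r^2 + 18*r - 81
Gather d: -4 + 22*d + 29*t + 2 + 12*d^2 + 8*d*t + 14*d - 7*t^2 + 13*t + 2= 12*d^2 + d*(8*t + 36) - 7*t^2 + 42*t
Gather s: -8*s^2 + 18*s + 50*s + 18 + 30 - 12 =-8*s^2 + 68*s + 36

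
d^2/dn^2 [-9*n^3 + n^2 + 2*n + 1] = 2 - 54*n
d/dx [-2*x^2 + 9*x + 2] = 9 - 4*x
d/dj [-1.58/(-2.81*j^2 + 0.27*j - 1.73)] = (0.4266 - 8.8796*j)/(2.81*j^2 - 0.27*j + 1.73)^2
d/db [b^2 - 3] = 2*b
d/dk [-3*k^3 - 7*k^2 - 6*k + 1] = -9*k^2 - 14*k - 6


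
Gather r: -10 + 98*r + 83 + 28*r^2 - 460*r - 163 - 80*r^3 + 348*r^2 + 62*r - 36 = -80*r^3 + 376*r^2 - 300*r - 126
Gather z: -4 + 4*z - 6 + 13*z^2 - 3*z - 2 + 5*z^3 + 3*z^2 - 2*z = 5*z^3 + 16*z^2 - z - 12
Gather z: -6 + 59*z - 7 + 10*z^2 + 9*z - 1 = 10*z^2 + 68*z - 14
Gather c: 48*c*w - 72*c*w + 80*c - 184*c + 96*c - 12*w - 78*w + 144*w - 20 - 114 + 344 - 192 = c*(-24*w - 8) + 54*w + 18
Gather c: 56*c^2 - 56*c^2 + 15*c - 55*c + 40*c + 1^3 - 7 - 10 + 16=0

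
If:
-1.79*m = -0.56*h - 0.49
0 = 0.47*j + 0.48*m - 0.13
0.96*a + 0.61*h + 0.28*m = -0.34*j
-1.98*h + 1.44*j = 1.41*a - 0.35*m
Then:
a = -0.16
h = 0.14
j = -0.05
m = 0.32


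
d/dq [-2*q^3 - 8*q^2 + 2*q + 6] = -6*q^2 - 16*q + 2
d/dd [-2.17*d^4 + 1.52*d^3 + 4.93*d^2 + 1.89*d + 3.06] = -8.68*d^3 + 4.56*d^2 + 9.86*d + 1.89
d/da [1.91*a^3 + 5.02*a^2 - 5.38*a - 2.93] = 5.73*a^2 + 10.04*a - 5.38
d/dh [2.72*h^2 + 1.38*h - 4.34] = 5.44*h + 1.38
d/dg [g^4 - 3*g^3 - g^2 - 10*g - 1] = 4*g^3 - 9*g^2 - 2*g - 10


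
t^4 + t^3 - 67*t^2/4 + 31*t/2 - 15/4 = (t - 3)*(t - 1/2)^2*(t + 5)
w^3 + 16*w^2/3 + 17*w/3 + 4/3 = (w + 1/3)*(w + 1)*(w + 4)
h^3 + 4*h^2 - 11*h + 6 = (h - 1)^2*(h + 6)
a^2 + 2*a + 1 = (a + 1)^2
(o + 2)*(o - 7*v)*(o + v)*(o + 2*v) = o^4 - 4*o^3*v + 2*o^3 - 19*o^2*v^2 - 8*o^2*v - 14*o*v^3 - 38*o*v^2 - 28*v^3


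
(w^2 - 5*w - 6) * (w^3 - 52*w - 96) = w^5 - 5*w^4 - 58*w^3 + 164*w^2 + 792*w + 576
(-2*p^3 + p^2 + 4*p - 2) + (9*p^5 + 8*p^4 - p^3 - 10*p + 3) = 9*p^5 + 8*p^4 - 3*p^3 + p^2 - 6*p + 1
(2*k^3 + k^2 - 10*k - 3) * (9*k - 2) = 18*k^4 + 5*k^3 - 92*k^2 - 7*k + 6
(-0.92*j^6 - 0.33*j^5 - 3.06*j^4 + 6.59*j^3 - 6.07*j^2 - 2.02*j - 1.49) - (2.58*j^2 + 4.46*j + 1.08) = -0.92*j^6 - 0.33*j^5 - 3.06*j^4 + 6.59*j^3 - 8.65*j^2 - 6.48*j - 2.57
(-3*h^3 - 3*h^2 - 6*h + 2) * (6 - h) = 3*h^4 - 15*h^3 - 12*h^2 - 38*h + 12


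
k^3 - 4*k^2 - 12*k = k*(k - 6)*(k + 2)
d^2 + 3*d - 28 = (d - 4)*(d + 7)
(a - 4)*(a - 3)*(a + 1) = a^3 - 6*a^2 + 5*a + 12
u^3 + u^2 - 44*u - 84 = (u - 7)*(u + 2)*(u + 6)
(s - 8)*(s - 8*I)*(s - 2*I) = s^3 - 8*s^2 - 10*I*s^2 - 16*s + 80*I*s + 128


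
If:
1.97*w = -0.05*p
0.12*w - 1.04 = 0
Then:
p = -341.47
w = 8.67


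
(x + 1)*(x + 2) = x^2 + 3*x + 2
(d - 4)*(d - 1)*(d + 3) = d^3 - 2*d^2 - 11*d + 12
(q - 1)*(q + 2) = q^2 + q - 2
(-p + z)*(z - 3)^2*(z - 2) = -p*z^3 + 8*p*z^2 - 21*p*z + 18*p + z^4 - 8*z^3 + 21*z^2 - 18*z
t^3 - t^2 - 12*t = t*(t - 4)*(t + 3)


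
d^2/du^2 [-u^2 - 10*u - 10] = -2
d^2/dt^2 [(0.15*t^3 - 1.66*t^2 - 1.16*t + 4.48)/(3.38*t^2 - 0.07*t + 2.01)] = (-2.8421709430404e-14*t^4 - 29.32679*t^3 + 374.62749*t^2 + 44.56113*t - 74.5681)/(38.614472*t^6 - 2.399124*t^5 + 68.938818*t^4 - 2.853739*t^3 + 40.996161*t^2 - 0.848421*t + 8.120601)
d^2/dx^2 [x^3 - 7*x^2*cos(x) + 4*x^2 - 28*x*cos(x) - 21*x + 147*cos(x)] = 7*x^2*cos(x) + 28*sqrt(2)*x*sin(x + pi/4) + 6*x + 56*sin(x) - 161*cos(x) + 8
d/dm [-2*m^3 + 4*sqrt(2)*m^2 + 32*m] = -6*m^2 + 8*sqrt(2)*m + 32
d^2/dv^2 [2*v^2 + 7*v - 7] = 4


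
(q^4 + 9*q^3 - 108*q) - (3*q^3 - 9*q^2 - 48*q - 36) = q^4 + 6*q^3 + 9*q^2 - 60*q + 36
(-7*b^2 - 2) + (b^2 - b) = -6*b^2 - b - 2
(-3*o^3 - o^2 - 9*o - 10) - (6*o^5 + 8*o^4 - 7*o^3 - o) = -6*o^5 - 8*o^4 + 4*o^3 - o^2 - 8*o - 10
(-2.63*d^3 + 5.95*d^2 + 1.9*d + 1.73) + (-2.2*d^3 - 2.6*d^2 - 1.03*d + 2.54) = -4.83*d^3 + 3.35*d^2 + 0.87*d + 4.27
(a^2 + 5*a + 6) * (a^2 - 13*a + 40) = a^4 - 8*a^3 - 19*a^2 + 122*a + 240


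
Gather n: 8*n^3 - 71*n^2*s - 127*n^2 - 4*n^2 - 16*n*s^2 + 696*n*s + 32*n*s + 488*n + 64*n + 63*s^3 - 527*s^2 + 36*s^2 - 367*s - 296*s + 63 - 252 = 8*n^3 + n^2*(-71*s - 131) + n*(-16*s^2 + 728*s + 552) + 63*s^3 - 491*s^2 - 663*s - 189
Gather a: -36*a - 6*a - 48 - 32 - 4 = -42*a - 84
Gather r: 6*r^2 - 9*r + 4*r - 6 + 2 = 6*r^2 - 5*r - 4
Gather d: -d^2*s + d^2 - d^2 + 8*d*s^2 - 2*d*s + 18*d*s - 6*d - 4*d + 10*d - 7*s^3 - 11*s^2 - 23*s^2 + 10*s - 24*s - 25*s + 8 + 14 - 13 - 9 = -d^2*s + d*(8*s^2 + 16*s) - 7*s^3 - 34*s^2 - 39*s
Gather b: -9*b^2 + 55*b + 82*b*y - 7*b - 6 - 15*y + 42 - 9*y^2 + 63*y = -9*b^2 + b*(82*y + 48) - 9*y^2 + 48*y + 36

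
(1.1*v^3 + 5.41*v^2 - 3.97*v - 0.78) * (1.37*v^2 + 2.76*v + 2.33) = 1.507*v^5 + 10.4477*v^4 + 12.0557*v^3 + 0.579500000000001*v^2 - 11.4029*v - 1.8174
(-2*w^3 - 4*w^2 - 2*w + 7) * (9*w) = -18*w^4 - 36*w^3 - 18*w^2 + 63*w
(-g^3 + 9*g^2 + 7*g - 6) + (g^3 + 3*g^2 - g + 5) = 12*g^2 + 6*g - 1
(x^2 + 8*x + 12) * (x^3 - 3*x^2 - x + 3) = x^5 + 5*x^4 - 13*x^3 - 41*x^2 + 12*x + 36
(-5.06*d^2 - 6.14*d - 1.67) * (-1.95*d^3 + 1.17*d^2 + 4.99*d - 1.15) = 9.867*d^5 + 6.0528*d^4 - 29.1767*d^3 - 26.7735*d^2 - 1.2723*d + 1.9205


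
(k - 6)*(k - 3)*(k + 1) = k^3 - 8*k^2 + 9*k + 18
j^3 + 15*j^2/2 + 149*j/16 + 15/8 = (j + 1/4)*(j + 5/4)*(j + 6)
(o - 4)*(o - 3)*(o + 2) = o^3 - 5*o^2 - 2*o + 24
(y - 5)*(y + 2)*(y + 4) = y^3 + y^2 - 22*y - 40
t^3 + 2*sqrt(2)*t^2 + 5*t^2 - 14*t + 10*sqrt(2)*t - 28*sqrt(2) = (t - 2)*(t + 7)*(t + 2*sqrt(2))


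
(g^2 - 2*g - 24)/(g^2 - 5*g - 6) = (g + 4)/(g + 1)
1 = 1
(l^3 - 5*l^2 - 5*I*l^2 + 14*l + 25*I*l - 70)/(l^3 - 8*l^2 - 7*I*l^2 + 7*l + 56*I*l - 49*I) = (l^2 + l*(-5 + 2*I) - 10*I)/(l^2 - 8*l + 7)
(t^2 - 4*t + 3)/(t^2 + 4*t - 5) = (t - 3)/(t + 5)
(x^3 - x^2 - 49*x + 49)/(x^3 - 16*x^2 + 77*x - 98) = (x^2 + 6*x - 7)/(x^2 - 9*x + 14)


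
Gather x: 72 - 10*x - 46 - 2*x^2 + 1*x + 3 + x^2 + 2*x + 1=-x^2 - 7*x + 30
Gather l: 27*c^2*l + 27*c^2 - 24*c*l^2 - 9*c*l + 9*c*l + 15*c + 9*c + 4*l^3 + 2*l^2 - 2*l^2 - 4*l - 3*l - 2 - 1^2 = 27*c^2 - 24*c*l^2 + 24*c + 4*l^3 + l*(27*c^2 - 7) - 3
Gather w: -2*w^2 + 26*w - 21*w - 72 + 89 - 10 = -2*w^2 + 5*w + 7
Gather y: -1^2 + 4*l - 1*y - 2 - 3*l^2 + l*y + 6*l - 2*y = -3*l^2 + 10*l + y*(l - 3) - 3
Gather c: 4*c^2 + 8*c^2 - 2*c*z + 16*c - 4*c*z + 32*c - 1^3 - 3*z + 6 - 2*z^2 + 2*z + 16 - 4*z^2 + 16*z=12*c^2 + c*(48 - 6*z) - 6*z^2 + 15*z + 21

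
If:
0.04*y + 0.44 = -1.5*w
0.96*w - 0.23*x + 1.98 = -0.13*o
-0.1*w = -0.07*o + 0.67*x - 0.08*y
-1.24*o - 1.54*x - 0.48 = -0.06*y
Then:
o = -2.79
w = -0.98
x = 2.94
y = 25.81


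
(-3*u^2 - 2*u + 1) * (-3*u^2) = 9*u^4 + 6*u^3 - 3*u^2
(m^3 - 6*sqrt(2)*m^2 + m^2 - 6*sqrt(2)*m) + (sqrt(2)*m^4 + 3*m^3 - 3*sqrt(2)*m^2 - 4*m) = sqrt(2)*m^4 + 4*m^3 - 9*sqrt(2)*m^2 + m^2 - 6*sqrt(2)*m - 4*m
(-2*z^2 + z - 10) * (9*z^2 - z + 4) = -18*z^4 + 11*z^3 - 99*z^2 + 14*z - 40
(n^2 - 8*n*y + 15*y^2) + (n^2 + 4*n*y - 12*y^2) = 2*n^2 - 4*n*y + 3*y^2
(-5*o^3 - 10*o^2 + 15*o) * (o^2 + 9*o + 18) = -5*o^5 - 55*o^4 - 165*o^3 - 45*o^2 + 270*o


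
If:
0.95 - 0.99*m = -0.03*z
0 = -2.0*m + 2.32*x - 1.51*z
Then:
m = 0.0303030303030303*z + 0.95959595959596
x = 0.676985370950888*z + 0.827237896203413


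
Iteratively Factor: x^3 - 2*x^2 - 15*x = (x)*(x^2 - 2*x - 15) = x*(x + 3)*(x - 5)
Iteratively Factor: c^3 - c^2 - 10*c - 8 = (c + 1)*(c^2 - 2*c - 8) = (c + 1)*(c + 2)*(c - 4)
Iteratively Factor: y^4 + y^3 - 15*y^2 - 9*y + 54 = (y - 3)*(y^3 + 4*y^2 - 3*y - 18) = (y - 3)*(y + 3)*(y^2 + y - 6) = (y - 3)*(y - 2)*(y + 3)*(y + 3)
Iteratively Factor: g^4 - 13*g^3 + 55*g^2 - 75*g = (g - 3)*(g^3 - 10*g^2 + 25*g) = g*(g - 3)*(g^2 - 10*g + 25) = g*(g - 5)*(g - 3)*(g - 5)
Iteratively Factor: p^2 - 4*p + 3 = (p - 3)*(p - 1)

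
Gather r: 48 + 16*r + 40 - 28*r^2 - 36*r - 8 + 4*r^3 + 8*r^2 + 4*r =4*r^3 - 20*r^2 - 16*r + 80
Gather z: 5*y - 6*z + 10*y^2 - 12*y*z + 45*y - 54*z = 10*y^2 + 50*y + z*(-12*y - 60)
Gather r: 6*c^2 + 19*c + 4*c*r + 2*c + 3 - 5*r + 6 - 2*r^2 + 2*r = 6*c^2 + 21*c - 2*r^2 + r*(4*c - 3) + 9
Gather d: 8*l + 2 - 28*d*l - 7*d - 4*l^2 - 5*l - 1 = d*(-28*l - 7) - 4*l^2 + 3*l + 1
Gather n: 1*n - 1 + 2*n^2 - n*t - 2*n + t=2*n^2 + n*(-t - 1) + t - 1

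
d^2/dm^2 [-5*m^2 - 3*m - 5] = -10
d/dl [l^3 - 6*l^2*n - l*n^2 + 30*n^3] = 3*l^2 - 12*l*n - n^2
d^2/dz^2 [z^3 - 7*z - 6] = 6*z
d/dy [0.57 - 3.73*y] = -3.73000000000000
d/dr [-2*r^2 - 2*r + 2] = -4*r - 2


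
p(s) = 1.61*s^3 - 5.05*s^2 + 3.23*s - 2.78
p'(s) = 4.83*s^2 - 10.1*s + 3.23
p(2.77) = 1.64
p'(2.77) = 12.31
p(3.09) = 6.48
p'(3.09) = 18.14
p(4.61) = 62.52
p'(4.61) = 59.32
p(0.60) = -2.31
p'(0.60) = -1.09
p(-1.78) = -33.61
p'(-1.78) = 36.51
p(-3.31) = -127.19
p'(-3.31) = 89.58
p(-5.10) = -364.17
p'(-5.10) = 180.37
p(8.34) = 606.85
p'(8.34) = 254.95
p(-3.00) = -101.39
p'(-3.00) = 77.00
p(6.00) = 182.56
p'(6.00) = 116.51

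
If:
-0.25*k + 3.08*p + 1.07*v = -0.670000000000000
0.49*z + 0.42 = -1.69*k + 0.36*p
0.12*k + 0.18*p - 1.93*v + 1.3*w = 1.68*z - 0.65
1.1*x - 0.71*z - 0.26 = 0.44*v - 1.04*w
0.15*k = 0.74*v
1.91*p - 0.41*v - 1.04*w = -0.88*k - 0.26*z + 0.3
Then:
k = -0.20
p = -0.22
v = -0.04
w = -0.93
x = 0.89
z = -0.32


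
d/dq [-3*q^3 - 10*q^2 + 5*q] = -9*q^2 - 20*q + 5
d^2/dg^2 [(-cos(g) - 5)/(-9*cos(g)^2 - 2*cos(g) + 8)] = 18*(-81*(1 - cos(2*g))^2*cos(g) - 178*(1 - cos(2*g))^2 + 206*cos(g) - 500*cos(2*g) - 132*cos(3*g) + 18*cos(5*g) + 564)/(4*cos(g) + 9*cos(2*g) - 7)^3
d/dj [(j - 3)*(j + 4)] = 2*j + 1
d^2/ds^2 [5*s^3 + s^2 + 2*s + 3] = 30*s + 2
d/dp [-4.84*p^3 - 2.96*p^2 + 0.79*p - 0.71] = -14.52*p^2 - 5.92*p + 0.79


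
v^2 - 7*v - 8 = (v - 8)*(v + 1)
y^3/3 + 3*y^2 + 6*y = y*(y/3 + 1)*(y + 6)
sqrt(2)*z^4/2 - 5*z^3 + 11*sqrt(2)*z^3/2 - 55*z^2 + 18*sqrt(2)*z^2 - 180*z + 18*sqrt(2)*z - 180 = (z + 3)*(z + 6)*(z - 5*sqrt(2))*(sqrt(2)*z/2 + sqrt(2))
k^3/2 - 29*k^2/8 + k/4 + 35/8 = (k/2 + 1/2)*(k - 7)*(k - 5/4)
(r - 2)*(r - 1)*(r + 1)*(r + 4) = r^4 + 2*r^3 - 9*r^2 - 2*r + 8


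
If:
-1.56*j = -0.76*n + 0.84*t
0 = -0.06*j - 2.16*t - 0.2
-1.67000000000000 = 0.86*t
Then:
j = 66.57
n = 134.50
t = -1.94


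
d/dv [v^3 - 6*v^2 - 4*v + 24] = 3*v^2 - 12*v - 4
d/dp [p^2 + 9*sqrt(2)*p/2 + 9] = 2*p + 9*sqrt(2)/2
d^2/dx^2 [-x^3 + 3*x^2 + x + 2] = 6 - 6*x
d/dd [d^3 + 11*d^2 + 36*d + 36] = 3*d^2 + 22*d + 36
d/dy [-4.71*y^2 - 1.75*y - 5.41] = -9.42*y - 1.75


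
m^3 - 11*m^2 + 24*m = m*(m - 8)*(m - 3)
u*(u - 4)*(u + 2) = u^3 - 2*u^2 - 8*u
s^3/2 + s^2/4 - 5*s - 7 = (s/2 + 1)*(s - 7/2)*(s + 2)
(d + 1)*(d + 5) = d^2 + 6*d + 5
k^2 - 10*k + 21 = (k - 7)*(k - 3)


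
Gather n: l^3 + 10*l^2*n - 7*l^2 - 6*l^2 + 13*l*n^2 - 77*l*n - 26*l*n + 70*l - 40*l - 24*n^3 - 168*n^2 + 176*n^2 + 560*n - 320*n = l^3 - 13*l^2 + 30*l - 24*n^3 + n^2*(13*l + 8) + n*(10*l^2 - 103*l + 240)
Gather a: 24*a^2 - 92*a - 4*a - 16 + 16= 24*a^2 - 96*a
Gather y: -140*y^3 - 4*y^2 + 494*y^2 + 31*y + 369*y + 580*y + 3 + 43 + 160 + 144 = -140*y^3 + 490*y^2 + 980*y + 350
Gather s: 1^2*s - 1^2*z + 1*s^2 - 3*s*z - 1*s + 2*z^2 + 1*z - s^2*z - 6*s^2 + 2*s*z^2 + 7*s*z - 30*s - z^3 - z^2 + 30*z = s^2*(-z - 5) + s*(2*z^2 + 4*z - 30) - z^3 + z^2 + 30*z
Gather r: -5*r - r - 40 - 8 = -6*r - 48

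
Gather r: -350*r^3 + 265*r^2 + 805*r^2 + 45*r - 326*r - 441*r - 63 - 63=-350*r^3 + 1070*r^2 - 722*r - 126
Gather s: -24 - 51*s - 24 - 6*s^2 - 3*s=-6*s^2 - 54*s - 48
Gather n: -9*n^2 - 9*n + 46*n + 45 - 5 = -9*n^2 + 37*n + 40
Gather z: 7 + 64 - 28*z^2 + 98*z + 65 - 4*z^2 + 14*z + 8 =-32*z^2 + 112*z + 144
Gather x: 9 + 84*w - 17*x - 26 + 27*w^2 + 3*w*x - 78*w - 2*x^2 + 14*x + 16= 27*w^2 + 6*w - 2*x^2 + x*(3*w - 3) - 1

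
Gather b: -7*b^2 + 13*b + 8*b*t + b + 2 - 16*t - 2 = -7*b^2 + b*(8*t + 14) - 16*t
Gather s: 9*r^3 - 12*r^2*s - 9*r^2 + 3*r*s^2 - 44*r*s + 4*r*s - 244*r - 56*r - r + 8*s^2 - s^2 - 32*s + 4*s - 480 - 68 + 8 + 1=9*r^3 - 9*r^2 - 301*r + s^2*(3*r + 7) + s*(-12*r^2 - 40*r - 28) - 539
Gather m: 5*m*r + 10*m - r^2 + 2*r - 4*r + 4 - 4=m*(5*r + 10) - r^2 - 2*r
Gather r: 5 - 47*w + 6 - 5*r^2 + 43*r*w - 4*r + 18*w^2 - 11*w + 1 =-5*r^2 + r*(43*w - 4) + 18*w^2 - 58*w + 12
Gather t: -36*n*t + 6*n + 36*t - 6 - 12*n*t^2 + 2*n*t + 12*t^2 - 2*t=6*n + t^2*(12 - 12*n) + t*(34 - 34*n) - 6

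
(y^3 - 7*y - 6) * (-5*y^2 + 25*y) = -5*y^5 + 25*y^4 + 35*y^3 - 145*y^2 - 150*y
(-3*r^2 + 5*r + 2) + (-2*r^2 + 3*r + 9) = -5*r^2 + 8*r + 11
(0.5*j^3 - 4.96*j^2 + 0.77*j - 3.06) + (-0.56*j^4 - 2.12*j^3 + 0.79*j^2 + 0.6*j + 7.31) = -0.56*j^4 - 1.62*j^3 - 4.17*j^2 + 1.37*j + 4.25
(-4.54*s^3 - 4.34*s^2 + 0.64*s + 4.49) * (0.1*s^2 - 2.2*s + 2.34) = -0.454*s^5 + 9.554*s^4 - 1.0116*s^3 - 11.1146*s^2 - 8.3804*s + 10.5066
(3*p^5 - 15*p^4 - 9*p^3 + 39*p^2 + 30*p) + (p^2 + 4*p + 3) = 3*p^5 - 15*p^4 - 9*p^3 + 40*p^2 + 34*p + 3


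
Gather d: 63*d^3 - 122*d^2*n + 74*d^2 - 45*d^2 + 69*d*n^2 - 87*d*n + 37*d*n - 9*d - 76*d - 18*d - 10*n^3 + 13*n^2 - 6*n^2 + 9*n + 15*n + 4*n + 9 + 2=63*d^3 + d^2*(29 - 122*n) + d*(69*n^2 - 50*n - 103) - 10*n^3 + 7*n^2 + 28*n + 11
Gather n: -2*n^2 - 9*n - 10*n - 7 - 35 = -2*n^2 - 19*n - 42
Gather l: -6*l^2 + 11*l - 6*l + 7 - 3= -6*l^2 + 5*l + 4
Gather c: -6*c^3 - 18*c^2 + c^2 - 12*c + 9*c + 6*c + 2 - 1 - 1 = -6*c^3 - 17*c^2 + 3*c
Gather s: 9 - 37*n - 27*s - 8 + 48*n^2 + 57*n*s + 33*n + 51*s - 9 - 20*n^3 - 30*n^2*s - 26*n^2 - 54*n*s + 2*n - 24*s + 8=-20*n^3 + 22*n^2 - 2*n + s*(-30*n^2 + 3*n)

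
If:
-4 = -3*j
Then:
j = 4/3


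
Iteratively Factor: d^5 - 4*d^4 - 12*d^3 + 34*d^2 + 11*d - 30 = (d + 1)*(d^4 - 5*d^3 - 7*d^2 + 41*d - 30) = (d - 1)*(d + 1)*(d^3 - 4*d^2 - 11*d + 30) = (d - 2)*(d - 1)*(d + 1)*(d^2 - 2*d - 15) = (d - 5)*(d - 2)*(d - 1)*(d + 1)*(d + 3)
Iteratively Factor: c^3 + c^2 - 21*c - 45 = (c - 5)*(c^2 + 6*c + 9) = (c - 5)*(c + 3)*(c + 3)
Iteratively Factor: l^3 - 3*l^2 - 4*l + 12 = (l - 2)*(l^2 - l - 6) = (l - 2)*(l + 2)*(l - 3)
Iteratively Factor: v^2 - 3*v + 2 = (v - 1)*(v - 2)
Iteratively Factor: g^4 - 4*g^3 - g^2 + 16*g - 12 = (g - 2)*(g^3 - 2*g^2 - 5*g + 6) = (g - 2)*(g + 2)*(g^2 - 4*g + 3) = (g - 2)*(g - 1)*(g + 2)*(g - 3)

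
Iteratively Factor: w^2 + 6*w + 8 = (w + 4)*(w + 2)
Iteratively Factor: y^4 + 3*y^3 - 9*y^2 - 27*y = (y + 3)*(y^3 - 9*y) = y*(y + 3)*(y^2 - 9) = y*(y - 3)*(y + 3)*(y + 3)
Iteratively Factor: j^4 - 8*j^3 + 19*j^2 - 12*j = (j - 1)*(j^3 - 7*j^2 + 12*j) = j*(j - 1)*(j^2 - 7*j + 12) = j*(j - 3)*(j - 1)*(j - 4)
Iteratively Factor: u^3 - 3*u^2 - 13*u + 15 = (u - 1)*(u^2 - 2*u - 15) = (u - 5)*(u - 1)*(u + 3)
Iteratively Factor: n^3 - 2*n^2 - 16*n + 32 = (n - 2)*(n^2 - 16) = (n - 4)*(n - 2)*(n + 4)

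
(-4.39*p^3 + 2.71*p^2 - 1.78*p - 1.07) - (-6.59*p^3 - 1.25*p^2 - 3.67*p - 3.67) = 2.2*p^3 + 3.96*p^2 + 1.89*p + 2.6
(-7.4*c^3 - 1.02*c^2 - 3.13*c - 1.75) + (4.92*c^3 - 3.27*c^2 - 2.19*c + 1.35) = -2.48*c^3 - 4.29*c^2 - 5.32*c - 0.4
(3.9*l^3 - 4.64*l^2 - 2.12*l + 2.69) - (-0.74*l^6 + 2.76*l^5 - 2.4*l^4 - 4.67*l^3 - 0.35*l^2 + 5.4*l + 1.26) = 0.74*l^6 - 2.76*l^5 + 2.4*l^4 + 8.57*l^3 - 4.29*l^2 - 7.52*l + 1.43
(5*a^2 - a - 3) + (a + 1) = 5*a^2 - 2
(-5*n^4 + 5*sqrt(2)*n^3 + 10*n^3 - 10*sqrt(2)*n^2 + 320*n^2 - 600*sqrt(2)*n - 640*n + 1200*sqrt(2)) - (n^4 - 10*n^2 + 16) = -6*n^4 + 5*sqrt(2)*n^3 + 10*n^3 - 10*sqrt(2)*n^2 + 330*n^2 - 600*sqrt(2)*n - 640*n - 16 + 1200*sqrt(2)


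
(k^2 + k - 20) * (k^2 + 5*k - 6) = k^4 + 6*k^3 - 21*k^2 - 106*k + 120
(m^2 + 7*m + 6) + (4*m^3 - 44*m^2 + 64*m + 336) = 4*m^3 - 43*m^2 + 71*m + 342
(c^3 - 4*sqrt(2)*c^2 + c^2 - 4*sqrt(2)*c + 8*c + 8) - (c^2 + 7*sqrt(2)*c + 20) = c^3 - 4*sqrt(2)*c^2 - 11*sqrt(2)*c + 8*c - 12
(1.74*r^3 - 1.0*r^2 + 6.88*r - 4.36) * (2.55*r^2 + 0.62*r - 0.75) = 4.437*r^5 - 1.4712*r^4 + 15.619*r^3 - 6.1024*r^2 - 7.8632*r + 3.27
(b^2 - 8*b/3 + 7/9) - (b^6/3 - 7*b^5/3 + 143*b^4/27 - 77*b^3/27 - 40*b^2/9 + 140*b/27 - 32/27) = -b^6/3 + 7*b^5/3 - 143*b^4/27 + 77*b^3/27 + 49*b^2/9 - 212*b/27 + 53/27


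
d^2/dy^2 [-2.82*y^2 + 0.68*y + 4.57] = -5.64000000000000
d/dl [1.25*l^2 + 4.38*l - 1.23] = 2.5*l + 4.38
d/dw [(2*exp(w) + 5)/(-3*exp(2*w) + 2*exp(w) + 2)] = 6*(exp(2*w) + 5*exp(w) - 1)*exp(w)/(9*exp(4*w) - 12*exp(3*w) - 8*exp(2*w) + 8*exp(w) + 4)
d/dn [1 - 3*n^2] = -6*n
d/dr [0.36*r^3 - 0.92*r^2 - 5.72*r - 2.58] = 1.08*r^2 - 1.84*r - 5.72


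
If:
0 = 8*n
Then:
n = 0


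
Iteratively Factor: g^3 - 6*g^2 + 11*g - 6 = (g - 1)*(g^2 - 5*g + 6) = (g - 3)*(g - 1)*(g - 2)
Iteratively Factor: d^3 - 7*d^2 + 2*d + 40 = (d - 4)*(d^2 - 3*d - 10) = (d - 4)*(d + 2)*(d - 5)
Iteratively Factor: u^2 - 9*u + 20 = (u - 4)*(u - 5)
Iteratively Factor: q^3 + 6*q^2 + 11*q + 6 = (q + 2)*(q^2 + 4*q + 3) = (q + 2)*(q + 3)*(q + 1)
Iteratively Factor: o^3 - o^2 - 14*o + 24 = (o + 4)*(o^2 - 5*o + 6) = (o - 3)*(o + 4)*(o - 2)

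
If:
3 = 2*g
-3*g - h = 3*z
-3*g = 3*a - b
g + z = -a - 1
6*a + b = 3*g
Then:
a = 0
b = 9/2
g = 3/2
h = 3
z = -5/2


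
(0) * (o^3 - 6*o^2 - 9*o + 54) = 0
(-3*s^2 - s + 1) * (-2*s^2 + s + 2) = 6*s^4 - s^3 - 9*s^2 - s + 2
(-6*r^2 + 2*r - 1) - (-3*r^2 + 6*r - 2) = -3*r^2 - 4*r + 1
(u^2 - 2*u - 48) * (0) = 0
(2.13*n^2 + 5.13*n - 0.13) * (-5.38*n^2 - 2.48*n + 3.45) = -11.4594*n^4 - 32.8818*n^3 - 4.6745*n^2 + 18.0209*n - 0.4485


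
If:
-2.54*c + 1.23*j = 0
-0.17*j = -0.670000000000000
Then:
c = 1.91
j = 3.94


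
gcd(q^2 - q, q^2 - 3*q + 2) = q - 1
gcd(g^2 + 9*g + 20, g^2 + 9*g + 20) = g^2 + 9*g + 20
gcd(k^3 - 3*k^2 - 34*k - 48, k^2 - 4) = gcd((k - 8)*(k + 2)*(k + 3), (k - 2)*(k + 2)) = k + 2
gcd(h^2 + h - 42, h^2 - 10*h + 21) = 1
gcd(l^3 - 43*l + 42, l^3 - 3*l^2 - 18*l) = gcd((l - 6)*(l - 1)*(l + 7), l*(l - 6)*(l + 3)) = l - 6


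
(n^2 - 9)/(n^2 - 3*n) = (n + 3)/n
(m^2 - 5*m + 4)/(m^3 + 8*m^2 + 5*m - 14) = (m - 4)/(m^2 + 9*m + 14)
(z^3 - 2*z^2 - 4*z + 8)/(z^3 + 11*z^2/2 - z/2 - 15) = 2*(z^2 - 4*z + 4)/(2*z^2 + 7*z - 15)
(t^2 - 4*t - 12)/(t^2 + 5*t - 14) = (t^2 - 4*t - 12)/(t^2 + 5*t - 14)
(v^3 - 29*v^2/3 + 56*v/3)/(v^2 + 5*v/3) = (3*v^2 - 29*v + 56)/(3*v + 5)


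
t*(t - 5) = t^2 - 5*t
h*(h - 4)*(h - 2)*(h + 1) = h^4 - 5*h^3 + 2*h^2 + 8*h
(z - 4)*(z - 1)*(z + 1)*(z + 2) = z^4 - 2*z^3 - 9*z^2 + 2*z + 8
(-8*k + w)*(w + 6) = -8*k*w - 48*k + w^2 + 6*w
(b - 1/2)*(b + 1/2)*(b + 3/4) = b^3 + 3*b^2/4 - b/4 - 3/16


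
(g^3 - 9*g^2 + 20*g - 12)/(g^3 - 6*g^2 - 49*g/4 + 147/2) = 4*(g^2 - 3*g + 2)/(4*g^2 - 49)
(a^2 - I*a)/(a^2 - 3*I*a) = (a - I)/(a - 3*I)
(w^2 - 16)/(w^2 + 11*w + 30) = (w^2 - 16)/(w^2 + 11*w + 30)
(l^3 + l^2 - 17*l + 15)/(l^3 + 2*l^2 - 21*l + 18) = (l + 5)/(l + 6)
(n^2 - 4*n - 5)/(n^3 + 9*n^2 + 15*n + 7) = (n - 5)/(n^2 + 8*n + 7)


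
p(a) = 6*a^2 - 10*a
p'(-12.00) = -154.00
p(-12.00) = 984.00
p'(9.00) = 98.00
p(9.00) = 396.00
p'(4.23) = 40.76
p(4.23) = 65.06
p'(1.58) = 8.96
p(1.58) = -0.82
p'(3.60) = 33.20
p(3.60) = 41.76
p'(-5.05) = -70.60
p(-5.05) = 203.52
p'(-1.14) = -23.68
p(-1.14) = 19.20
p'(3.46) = 31.52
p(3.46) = 37.23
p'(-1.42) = -27.04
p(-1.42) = 26.30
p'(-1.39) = -26.68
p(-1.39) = 25.49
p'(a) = 12*a - 10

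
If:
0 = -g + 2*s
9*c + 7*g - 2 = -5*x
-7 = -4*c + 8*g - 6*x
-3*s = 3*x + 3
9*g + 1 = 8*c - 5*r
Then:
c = 271/234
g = -89/117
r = 136/45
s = -89/234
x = -145/234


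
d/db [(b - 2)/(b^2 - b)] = (-b^2 + 4*b - 2)/(b^2*(b^2 - 2*b + 1))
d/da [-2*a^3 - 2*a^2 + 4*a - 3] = -6*a^2 - 4*a + 4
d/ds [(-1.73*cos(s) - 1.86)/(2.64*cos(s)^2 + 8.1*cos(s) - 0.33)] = (4.5672*sin(s)^2 - 9.8208*cos(s) - 20.2041)*sin(s)/(2.64*cos(s)^2 + 8.1*cos(s) - 0.33)^2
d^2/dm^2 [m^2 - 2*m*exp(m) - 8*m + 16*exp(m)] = -2*m*exp(m) + 12*exp(m) + 2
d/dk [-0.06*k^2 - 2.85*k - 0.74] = -0.12*k - 2.85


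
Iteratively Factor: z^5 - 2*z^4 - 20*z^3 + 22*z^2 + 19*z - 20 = (z - 1)*(z^4 - z^3 - 21*z^2 + z + 20) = (z - 5)*(z - 1)*(z^3 + 4*z^2 - z - 4) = (z - 5)*(z - 1)^2*(z^2 + 5*z + 4) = (z - 5)*(z - 1)^2*(z + 4)*(z + 1)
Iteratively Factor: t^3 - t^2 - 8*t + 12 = (t - 2)*(t^2 + t - 6) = (t - 2)*(t + 3)*(t - 2)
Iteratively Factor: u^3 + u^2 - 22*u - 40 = (u - 5)*(u^2 + 6*u + 8) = (u - 5)*(u + 2)*(u + 4)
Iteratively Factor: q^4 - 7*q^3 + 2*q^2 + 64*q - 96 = (q - 4)*(q^3 - 3*q^2 - 10*q + 24) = (q - 4)*(q + 3)*(q^2 - 6*q + 8) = (q - 4)^2*(q + 3)*(q - 2)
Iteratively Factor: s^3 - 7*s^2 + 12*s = (s - 4)*(s^2 - 3*s) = s*(s - 4)*(s - 3)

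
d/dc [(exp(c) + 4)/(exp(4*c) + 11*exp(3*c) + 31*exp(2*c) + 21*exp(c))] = (-(exp(c) + 4)*(4*exp(3*c) + 33*exp(2*c) + 62*exp(c) + 21) + (exp(3*c) + 11*exp(2*c) + 31*exp(c) + 21)*exp(c))*exp(-c)/(exp(3*c) + 11*exp(2*c) + 31*exp(c) + 21)^2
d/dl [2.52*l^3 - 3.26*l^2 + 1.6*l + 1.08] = 7.56*l^2 - 6.52*l + 1.6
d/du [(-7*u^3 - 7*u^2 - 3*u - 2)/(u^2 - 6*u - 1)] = (-7*u^4 + 84*u^3 + 66*u^2 + 18*u - 9)/(u^4 - 12*u^3 + 34*u^2 + 12*u + 1)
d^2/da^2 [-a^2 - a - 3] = -2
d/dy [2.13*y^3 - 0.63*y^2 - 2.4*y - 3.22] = 6.39*y^2 - 1.26*y - 2.4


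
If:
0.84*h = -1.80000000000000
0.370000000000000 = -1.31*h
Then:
No Solution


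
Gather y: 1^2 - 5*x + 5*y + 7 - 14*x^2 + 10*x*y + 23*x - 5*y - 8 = -14*x^2 + 10*x*y + 18*x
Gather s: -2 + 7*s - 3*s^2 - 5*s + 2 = -3*s^2 + 2*s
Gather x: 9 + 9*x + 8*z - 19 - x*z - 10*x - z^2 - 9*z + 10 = x*(-z - 1) - z^2 - z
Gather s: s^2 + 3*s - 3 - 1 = s^2 + 3*s - 4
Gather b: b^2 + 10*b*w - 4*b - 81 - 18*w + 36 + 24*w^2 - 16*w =b^2 + b*(10*w - 4) + 24*w^2 - 34*w - 45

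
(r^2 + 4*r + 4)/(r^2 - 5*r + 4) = (r^2 + 4*r + 4)/(r^2 - 5*r + 4)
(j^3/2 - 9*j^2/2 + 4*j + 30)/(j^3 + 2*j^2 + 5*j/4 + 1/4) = 2*(j^3 - 9*j^2 + 8*j + 60)/(4*j^3 + 8*j^2 + 5*j + 1)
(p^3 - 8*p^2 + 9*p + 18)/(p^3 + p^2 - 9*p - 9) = (p - 6)/(p + 3)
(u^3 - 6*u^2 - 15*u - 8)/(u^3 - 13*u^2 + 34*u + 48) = (u + 1)/(u - 6)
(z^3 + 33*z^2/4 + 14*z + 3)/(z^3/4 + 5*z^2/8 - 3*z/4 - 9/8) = 2*(4*z^3 + 33*z^2 + 56*z + 12)/(2*z^3 + 5*z^2 - 6*z - 9)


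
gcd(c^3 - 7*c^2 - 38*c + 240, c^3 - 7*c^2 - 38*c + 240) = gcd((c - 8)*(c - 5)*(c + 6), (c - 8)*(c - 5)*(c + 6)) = c^3 - 7*c^2 - 38*c + 240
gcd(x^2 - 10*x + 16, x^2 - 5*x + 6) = x - 2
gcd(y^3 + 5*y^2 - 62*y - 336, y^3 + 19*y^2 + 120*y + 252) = y^2 + 13*y + 42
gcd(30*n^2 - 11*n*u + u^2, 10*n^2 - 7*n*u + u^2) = -5*n + u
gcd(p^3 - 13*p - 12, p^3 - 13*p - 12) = p^3 - 13*p - 12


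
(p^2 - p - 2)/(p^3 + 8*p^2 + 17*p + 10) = (p - 2)/(p^2 + 7*p + 10)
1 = 1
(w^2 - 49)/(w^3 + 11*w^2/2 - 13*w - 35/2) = 2*(w - 7)/(2*w^2 - 3*w - 5)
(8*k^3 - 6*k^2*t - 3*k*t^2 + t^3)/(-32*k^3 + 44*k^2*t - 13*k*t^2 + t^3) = (2*k + t)/(-8*k + t)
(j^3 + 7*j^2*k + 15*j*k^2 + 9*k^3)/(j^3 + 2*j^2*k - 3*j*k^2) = (j^2 + 4*j*k + 3*k^2)/(j*(j - k))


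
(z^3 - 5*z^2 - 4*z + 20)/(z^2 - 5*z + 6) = (z^2 - 3*z - 10)/(z - 3)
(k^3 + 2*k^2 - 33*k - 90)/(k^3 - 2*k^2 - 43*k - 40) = (k^2 - 3*k - 18)/(k^2 - 7*k - 8)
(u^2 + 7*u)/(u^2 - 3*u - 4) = u*(u + 7)/(u^2 - 3*u - 4)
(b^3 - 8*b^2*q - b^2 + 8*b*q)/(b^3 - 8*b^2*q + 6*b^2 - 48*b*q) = (b - 1)/(b + 6)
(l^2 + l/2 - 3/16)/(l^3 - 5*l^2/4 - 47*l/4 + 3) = (l + 3/4)/(l^2 - l - 12)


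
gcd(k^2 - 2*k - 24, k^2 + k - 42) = k - 6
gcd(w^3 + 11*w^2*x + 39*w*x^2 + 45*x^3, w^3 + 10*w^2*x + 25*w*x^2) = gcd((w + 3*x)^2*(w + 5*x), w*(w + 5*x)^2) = w + 5*x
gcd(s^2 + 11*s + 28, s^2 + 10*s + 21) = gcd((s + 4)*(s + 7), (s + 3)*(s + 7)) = s + 7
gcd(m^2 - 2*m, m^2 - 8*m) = m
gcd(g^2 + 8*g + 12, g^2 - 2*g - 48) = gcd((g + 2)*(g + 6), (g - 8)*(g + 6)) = g + 6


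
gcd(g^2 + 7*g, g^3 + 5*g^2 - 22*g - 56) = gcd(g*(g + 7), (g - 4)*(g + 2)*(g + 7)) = g + 7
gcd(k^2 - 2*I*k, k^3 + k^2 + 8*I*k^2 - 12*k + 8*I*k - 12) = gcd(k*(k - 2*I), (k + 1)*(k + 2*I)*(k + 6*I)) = 1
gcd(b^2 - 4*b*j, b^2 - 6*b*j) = b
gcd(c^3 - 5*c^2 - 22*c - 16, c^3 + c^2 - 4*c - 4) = c^2 + 3*c + 2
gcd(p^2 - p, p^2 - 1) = p - 1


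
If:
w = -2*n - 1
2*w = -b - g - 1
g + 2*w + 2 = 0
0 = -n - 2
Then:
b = 1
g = -8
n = -2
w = 3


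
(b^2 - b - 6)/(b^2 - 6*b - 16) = (b - 3)/(b - 8)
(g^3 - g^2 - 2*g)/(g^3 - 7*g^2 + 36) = g*(g^2 - g - 2)/(g^3 - 7*g^2 + 36)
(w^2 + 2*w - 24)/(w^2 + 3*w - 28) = (w + 6)/(w + 7)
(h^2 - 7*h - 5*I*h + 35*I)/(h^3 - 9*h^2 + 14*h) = (h - 5*I)/(h*(h - 2))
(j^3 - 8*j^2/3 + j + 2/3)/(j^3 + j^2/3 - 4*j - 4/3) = (j - 1)/(j + 2)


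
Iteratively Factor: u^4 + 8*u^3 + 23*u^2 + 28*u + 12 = (u + 1)*(u^3 + 7*u^2 + 16*u + 12) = (u + 1)*(u + 3)*(u^2 + 4*u + 4) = (u + 1)*(u + 2)*(u + 3)*(u + 2)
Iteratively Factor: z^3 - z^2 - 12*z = (z)*(z^2 - z - 12) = z*(z + 3)*(z - 4)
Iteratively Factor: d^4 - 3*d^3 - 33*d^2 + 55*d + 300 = (d - 5)*(d^3 + 2*d^2 - 23*d - 60) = (d - 5)*(d + 3)*(d^2 - d - 20) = (d - 5)^2*(d + 3)*(d + 4)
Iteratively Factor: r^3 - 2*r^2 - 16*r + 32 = (r - 4)*(r^2 + 2*r - 8) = (r - 4)*(r - 2)*(r + 4)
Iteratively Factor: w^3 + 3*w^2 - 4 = (w + 2)*(w^2 + w - 2) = (w - 1)*(w + 2)*(w + 2)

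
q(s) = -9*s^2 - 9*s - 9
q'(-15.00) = 261.00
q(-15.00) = -1899.00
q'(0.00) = -9.00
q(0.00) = -9.00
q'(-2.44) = 34.92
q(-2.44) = -40.62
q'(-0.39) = -1.98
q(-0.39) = -6.86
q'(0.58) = -19.44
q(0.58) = -17.25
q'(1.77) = -40.86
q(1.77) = -53.13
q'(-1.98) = 26.64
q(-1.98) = -26.46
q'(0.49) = -17.82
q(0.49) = -15.57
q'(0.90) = -25.20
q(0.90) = -24.39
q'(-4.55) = 72.90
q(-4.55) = -154.37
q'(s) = -18*s - 9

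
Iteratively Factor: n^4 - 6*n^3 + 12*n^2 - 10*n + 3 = (n - 1)*(n^3 - 5*n^2 + 7*n - 3) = (n - 1)^2*(n^2 - 4*n + 3) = (n - 1)^3*(n - 3)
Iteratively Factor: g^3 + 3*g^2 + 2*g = (g + 2)*(g^2 + g) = g*(g + 2)*(g + 1)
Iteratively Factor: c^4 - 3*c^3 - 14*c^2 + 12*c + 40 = (c - 5)*(c^3 + 2*c^2 - 4*c - 8) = (c - 5)*(c + 2)*(c^2 - 4) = (c - 5)*(c + 2)^2*(c - 2)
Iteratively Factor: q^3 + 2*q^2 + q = (q + 1)*(q^2 + q) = q*(q + 1)*(q + 1)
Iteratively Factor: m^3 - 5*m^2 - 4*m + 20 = (m - 5)*(m^2 - 4) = (m - 5)*(m + 2)*(m - 2)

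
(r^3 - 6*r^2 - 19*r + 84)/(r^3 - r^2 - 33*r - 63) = (r^2 + r - 12)/(r^2 + 6*r + 9)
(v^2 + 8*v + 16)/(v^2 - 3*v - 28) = (v + 4)/(v - 7)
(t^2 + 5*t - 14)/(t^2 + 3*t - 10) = (t + 7)/(t + 5)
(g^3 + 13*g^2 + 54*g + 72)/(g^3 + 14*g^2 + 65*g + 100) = (g^2 + 9*g + 18)/(g^2 + 10*g + 25)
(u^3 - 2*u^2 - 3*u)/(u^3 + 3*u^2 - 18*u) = (u + 1)/(u + 6)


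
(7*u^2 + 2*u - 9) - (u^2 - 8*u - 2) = 6*u^2 + 10*u - 7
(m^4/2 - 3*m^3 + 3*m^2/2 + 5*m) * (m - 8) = m^5/2 - 7*m^4 + 51*m^3/2 - 7*m^2 - 40*m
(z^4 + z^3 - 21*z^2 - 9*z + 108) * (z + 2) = z^5 + 3*z^4 - 19*z^3 - 51*z^2 + 90*z + 216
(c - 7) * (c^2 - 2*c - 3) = c^3 - 9*c^2 + 11*c + 21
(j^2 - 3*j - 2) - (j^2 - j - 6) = 4 - 2*j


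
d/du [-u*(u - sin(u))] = u*cos(u) - 2*u + sin(u)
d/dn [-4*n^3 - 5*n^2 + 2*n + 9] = -12*n^2 - 10*n + 2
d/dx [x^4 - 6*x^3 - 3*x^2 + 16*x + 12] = 4*x^3 - 18*x^2 - 6*x + 16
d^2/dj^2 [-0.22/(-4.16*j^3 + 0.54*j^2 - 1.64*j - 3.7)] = ((0.2376 - 5.4912*j)*(4.16*j^3 - 0.54*j^2 + 1.64*j + 3.7) + 0.22*(12.48*j^2 - 1.08*j + 1.64)*(24.96*j^2 - 2.16*j + 3.28))/(4.16*j^3 - 0.54*j^2 + 1.64*j + 3.7)^3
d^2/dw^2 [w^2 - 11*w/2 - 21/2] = 2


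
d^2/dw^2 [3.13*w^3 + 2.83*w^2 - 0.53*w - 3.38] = 18.78*w + 5.66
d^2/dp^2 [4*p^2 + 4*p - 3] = 8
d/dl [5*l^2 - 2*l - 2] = 10*l - 2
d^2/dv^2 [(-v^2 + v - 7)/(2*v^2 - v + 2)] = 2*(2*v^3 - 72*v^2 + 30*v + 19)/(8*v^6 - 12*v^5 + 30*v^4 - 25*v^3 + 30*v^2 - 12*v + 8)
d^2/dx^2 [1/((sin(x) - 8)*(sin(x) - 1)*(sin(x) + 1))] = (-9*(1 - cos(x)^2)^2 - 88*sin(x)*cos(x)^2 + 96*sin(x) + 251*cos(x)^2 - 381)/((sin(x) - 8)^3*cos(x)^4)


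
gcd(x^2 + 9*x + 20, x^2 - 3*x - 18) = 1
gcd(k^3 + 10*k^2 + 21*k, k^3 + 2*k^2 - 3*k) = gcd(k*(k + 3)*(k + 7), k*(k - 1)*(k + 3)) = k^2 + 3*k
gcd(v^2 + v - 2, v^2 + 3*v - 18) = 1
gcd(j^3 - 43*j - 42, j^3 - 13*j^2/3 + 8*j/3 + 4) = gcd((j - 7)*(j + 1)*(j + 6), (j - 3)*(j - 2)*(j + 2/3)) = 1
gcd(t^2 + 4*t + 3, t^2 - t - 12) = t + 3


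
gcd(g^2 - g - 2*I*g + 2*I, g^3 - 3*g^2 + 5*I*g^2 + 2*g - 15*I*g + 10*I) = g - 1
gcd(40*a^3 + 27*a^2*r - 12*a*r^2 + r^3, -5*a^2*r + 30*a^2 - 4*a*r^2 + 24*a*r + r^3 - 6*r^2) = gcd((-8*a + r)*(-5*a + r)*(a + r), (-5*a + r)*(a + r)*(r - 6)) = -5*a^2 - 4*a*r + r^2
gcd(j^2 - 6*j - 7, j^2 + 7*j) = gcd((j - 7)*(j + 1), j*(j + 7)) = 1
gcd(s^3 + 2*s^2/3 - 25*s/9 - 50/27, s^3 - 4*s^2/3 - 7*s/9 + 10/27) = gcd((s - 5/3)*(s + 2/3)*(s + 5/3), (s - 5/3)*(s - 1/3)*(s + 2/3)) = s^2 - s - 10/9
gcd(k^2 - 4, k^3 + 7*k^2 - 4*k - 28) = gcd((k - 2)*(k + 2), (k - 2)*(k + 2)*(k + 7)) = k^2 - 4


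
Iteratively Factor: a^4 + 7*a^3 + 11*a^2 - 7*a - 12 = (a - 1)*(a^3 + 8*a^2 + 19*a + 12) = (a - 1)*(a + 3)*(a^2 + 5*a + 4) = (a - 1)*(a + 3)*(a + 4)*(a + 1)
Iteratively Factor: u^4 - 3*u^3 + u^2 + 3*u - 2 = (u - 2)*(u^3 - u^2 - u + 1) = (u - 2)*(u - 1)*(u^2 - 1) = (u - 2)*(u - 1)^2*(u + 1)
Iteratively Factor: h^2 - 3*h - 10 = (h + 2)*(h - 5)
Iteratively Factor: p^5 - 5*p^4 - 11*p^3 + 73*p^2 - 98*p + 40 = (p - 2)*(p^4 - 3*p^3 - 17*p^2 + 39*p - 20) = (p - 5)*(p - 2)*(p^3 + 2*p^2 - 7*p + 4) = (p - 5)*(p - 2)*(p - 1)*(p^2 + 3*p - 4) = (p - 5)*(p - 2)*(p - 1)^2*(p + 4)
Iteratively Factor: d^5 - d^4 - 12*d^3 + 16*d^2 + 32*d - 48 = (d - 2)*(d^4 + d^3 - 10*d^2 - 4*d + 24) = (d - 2)^2*(d^3 + 3*d^2 - 4*d - 12) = (d - 2)^2*(d + 3)*(d^2 - 4) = (d - 2)^3*(d + 3)*(d + 2)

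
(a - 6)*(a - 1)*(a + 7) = a^3 - 43*a + 42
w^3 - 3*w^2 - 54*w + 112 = (w - 8)*(w - 2)*(w + 7)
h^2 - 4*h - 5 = (h - 5)*(h + 1)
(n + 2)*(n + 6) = n^2 + 8*n + 12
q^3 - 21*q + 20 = (q - 4)*(q - 1)*(q + 5)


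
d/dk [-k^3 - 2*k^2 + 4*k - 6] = -3*k^2 - 4*k + 4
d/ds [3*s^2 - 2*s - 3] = 6*s - 2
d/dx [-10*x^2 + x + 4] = 1 - 20*x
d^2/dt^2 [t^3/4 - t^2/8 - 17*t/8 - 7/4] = 3*t/2 - 1/4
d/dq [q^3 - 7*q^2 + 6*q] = 3*q^2 - 14*q + 6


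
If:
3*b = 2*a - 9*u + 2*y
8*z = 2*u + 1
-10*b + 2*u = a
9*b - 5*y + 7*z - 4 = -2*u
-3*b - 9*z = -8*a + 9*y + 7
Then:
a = 8/161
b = -5/138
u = -151/966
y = -130/161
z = 83/966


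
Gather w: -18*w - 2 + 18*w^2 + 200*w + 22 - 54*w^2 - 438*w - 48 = -36*w^2 - 256*w - 28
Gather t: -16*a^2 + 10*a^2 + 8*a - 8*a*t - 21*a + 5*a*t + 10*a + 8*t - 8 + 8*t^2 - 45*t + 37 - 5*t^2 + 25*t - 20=-6*a^2 - 3*a + 3*t^2 + t*(-3*a - 12) + 9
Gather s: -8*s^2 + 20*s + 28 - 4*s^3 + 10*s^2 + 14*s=-4*s^3 + 2*s^2 + 34*s + 28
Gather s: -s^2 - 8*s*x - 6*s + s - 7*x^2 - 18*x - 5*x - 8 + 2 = -s^2 + s*(-8*x - 5) - 7*x^2 - 23*x - 6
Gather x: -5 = -5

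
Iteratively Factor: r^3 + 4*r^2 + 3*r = (r + 1)*(r^2 + 3*r) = r*(r + 1)*(r + 3)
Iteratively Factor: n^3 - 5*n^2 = (n)*(n^2 - 5*n) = n^2*(n - 5)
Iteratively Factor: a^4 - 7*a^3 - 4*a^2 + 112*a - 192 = (a + 4)*(a^3 - 11*a^2 + 40*a - 48) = (a - 3)*(a + 4)*(a^2 - 8*a + 16) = (a - 4)*(a - 3)*(a + 4)*(a - 4)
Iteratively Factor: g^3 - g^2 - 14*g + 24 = (g + 4)*(g^2 - 5*g + 6) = (g - 3)*(g + 4)*(g - 2)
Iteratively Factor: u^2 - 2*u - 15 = (u + 3)*(u - 5)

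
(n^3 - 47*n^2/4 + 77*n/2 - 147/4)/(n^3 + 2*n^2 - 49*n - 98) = (4*n^2 - 19*n + 21)/(4*(n^2 + 9*n + 14))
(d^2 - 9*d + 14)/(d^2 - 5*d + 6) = (d - 7)/(d - 3)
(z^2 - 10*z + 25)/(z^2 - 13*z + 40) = (z - 5)/(z - 8)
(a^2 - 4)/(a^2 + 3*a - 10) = (a + 2)/(a + 5)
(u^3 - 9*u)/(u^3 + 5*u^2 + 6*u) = (u - 3)/(u + 2)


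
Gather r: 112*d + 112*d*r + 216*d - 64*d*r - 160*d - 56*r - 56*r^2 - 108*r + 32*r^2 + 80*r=168*d - 24*r^2 + r*(48*d - 84)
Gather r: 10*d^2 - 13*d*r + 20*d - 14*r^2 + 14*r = 10*d^2 + 20*d - 14*r^2 + r*(14 - 13*d)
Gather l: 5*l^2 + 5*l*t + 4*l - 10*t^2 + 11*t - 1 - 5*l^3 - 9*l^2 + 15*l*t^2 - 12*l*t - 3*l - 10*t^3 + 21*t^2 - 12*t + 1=-5*l^3 - 4*l^2 + l*(15*t^2 - 7*t + 1) - 10*t^3 + 11*t^2 - t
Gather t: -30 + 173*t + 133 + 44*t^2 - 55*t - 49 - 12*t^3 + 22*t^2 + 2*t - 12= -12*t^3 + 66*t^2 + 120*t + 42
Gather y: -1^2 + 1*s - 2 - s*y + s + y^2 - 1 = -s*y + 2*s + y^2 - 4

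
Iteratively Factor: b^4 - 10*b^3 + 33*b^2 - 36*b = (b)*(b^3 - 10*b^2 + 33*b - 36) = b*(b - 3)*(b^2 - 7*b + 12) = b*(b - 4)*(b - 3)*(b - 3)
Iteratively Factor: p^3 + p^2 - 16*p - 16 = (p + 1)*(p^2 - 16) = (p - 4)*(p + 1)*(p + 4)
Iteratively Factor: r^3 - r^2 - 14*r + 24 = (r - 2)*(r^2 + r - 12) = (r - 2)*(r + 4)*(r - 3)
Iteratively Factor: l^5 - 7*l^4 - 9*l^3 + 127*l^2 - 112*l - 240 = (l + 4)*(l^4 - 11*l^3 + 35*l^2 - 13*l - 60) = (l - 4)*(l + 4)*(l^3 - 7*l^2 + 7*l + 15) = (l - 5)*(l - 4)*(l + 4)*(l^2 - 2*l - 3) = (l - 5)*(l - 4)*(l - 3)*(l + 4)*(l + 1)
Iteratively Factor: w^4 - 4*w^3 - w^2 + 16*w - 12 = (w - 3)*(w^3 - w^2 - 4*w + 4) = (w - 3)*(w - 2)*(w^2 + w - 2) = (w - 3)*(w - 2)*(w + 2)*(w - 1)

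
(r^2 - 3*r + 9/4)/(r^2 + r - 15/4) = (2*r - 3)/(2*r + 5)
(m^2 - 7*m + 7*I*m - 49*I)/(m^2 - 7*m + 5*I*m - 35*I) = (m + 7*I)/(m + 5*I)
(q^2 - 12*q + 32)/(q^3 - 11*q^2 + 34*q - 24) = (q - 8)/(q^2 - 7*q + 6)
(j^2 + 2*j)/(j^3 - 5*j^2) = (j + 2)/(j*(j - 5))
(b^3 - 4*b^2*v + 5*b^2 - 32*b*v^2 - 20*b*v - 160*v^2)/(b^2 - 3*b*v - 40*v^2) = (b^2 + 4*b*v + 5*b + 20*v)/(b + 5*v)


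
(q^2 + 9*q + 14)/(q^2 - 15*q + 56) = (q^2 + 9*q + 14)/(q^2 - 15*q + 56)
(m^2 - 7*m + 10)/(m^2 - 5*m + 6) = (m - 5)/(m - 3)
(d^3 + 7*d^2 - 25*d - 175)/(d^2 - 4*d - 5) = (d^2 + 12*d + 35)/(d + 1)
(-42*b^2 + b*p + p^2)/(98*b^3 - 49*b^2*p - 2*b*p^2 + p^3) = (-6*b + p)/(14*b^2 - 9*b*p + p^2)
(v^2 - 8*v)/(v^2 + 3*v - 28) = v*(v - 8)/(v^2 + 3*v - 28)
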